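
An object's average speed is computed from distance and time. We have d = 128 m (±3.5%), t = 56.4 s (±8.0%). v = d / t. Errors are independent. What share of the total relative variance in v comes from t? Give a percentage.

(δv/v)² = (1·δd/d)² + (-1·δt/t)²
  d term: (1×0.0350)² = 0.00123
  t term: (-1×0.0800)² = 0.00640
Total = 0.00762. Share from t = 0.00640/0.00762 = 0.839.

83.9%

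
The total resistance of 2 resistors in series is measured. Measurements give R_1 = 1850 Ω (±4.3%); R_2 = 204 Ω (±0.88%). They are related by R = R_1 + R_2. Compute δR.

R is a linear combination, so absolute uncertainties add in quadrature:
  (δR_1)² = 6330;  (δR_2)² = 3.22
δR = √(6330) = 79.6 Ω

79.6 Ω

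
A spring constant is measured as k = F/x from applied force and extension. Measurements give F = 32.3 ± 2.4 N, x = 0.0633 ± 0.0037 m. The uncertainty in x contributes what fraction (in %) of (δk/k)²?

38.2%

(δk/k)² = (1·δF/F)² + (-1·δx/x)²
  F term: (1×0.0743)² = 0.00552
  x term: (-1×0.0585)² = 0.00342
Total = 0.00894. Share from x = 0.00342/0.00894 = 0.382.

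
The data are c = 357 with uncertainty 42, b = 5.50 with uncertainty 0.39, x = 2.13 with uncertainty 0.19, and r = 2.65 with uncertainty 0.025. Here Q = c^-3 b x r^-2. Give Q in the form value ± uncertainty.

(3.67 ± 1.36) × 10^-8

Since Q is a product/quotient, work with relative uncertainties:
  (-3·δc/c)² = (-3×0.118)² = 0.125;  (1·δb/b)² = (1×0.0709)² = 0.00503;  (1·δx/x)² = (1×0.0892)² = 0.00796;  (-2·δr/r)² = (-2×0.00943)² = 0.000356
δQ/Q = √(0.138) = 0.371
Q = 3.67e-08, so δQ = 0.371 × 3.67e-08 = 1.36e-08.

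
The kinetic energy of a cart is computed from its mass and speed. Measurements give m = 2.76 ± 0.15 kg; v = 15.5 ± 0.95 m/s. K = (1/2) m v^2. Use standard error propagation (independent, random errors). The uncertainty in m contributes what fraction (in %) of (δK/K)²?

16.4%

(δK/K)² = (1·δm/m)² + (2·δv/v)²
  m term: (1×0.0543)² = 0.00295
  v term: (2×0.0613)² = 0.0150
Total = 0.0180. Share from m = 0.00295/0.0180 = 0.164.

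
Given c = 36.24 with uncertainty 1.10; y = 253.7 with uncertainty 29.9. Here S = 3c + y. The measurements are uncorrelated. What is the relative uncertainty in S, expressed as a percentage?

8.30%

Absolute uncertainties add in quadrature for a linear combination:
  (3·δc)² = 10.9;  (δy)² = 894
δS = √(905) = 30.1
S = 362.4, so δS/S = 30.1/362.4 = 0.0830.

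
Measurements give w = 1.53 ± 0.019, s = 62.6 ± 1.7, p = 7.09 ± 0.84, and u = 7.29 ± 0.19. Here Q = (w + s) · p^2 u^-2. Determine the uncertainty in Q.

14.8

Let h = w + s = 64.1. δh = √(δw² + δs²) = √(0.000361 + 2.89) = 1.70, so δh/h = 0.0265.
Q is then a monomial in h, p, u:
δQ/Q = √((δh/h)² + (2·δp/p)² + (-2·δu/u)²) = √(0.000703 + 0.0561 + 0.00272) = 0.244
Q = 60.7, so δQ = 0.244 × 60.7 = 14.8.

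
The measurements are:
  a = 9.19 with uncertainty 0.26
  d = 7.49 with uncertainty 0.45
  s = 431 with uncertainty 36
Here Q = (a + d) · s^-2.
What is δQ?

1.53e-05

Let u = a + d = 16.7. δu = √(δa² + δd²) = √(0.0676 + 0.203) = 0.520, so δu/u = 0.0312.
Q is then a monomial in u, s:
δQ/Q = √((δu/u)² + (-2·δs/s)²) = √(0.000971 + 0.0279) = 0.170
Q = 8.98e-05, so δQ = 0.170 × 8.98e-05 = 1.53e-05.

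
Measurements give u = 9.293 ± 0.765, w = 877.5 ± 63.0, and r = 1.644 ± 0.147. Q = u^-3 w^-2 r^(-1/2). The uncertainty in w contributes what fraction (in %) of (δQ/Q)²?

24.7%

(δQ/Q)² = (-3·δu/u)² + (-2·δw/w)² + (−½·δr/r)²
  u term: (-3×0.0823)² = 0.0610
  w term: (-2×0.0718)² = 0.0206
  r term: (-0.5×0.0894)² = 0.00200
Total = 0.0836. Share from w = 0.0206/0.0836 = 0.247.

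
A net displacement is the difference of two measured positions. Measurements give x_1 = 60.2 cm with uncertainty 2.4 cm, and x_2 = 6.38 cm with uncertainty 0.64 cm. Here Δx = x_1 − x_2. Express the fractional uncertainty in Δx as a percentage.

For a sum/difference, combine absolute errors in quadrature:
  (δx_1)² = 5.76;  (δx_2)² = 0.410
δΔx = √(6.17) = 2.48 cm
Δx = 53.8 cm, so δΔx/Δx = 2.48/53.8 = 0.0462.

4.62%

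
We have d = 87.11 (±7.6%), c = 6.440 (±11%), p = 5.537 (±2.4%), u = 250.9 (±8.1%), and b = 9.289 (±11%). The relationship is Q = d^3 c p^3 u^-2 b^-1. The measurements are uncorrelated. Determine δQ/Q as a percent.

32.8%

Q is a product of powers, so relative uncertainties combine in quadrature:
  (3·δd/d)² = (3×0.0760)² = 0.0520;  (1·δc/c)² = (1×0.110)² = 0.0121;  (3·δp/p)² = (3×0.0240)² = 0.00518;  (-2·δu/u)² = (-2×0.0810)² = 0.0262;  (-1·δb/b)² = (-1×0.110)² = 0.0121
δQ/Q = √(0.108) = 0.328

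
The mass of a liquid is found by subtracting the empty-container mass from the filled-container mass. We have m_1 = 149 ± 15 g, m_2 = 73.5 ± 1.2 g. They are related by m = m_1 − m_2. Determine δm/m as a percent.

19.9%

Each term contributes (cᵢ δxᵢ)² to (δm)²:
  (δm_1)² = 225;  (δm_2)² = 1.44
δm = √(226) = 15.0 g
m = 75.5 g, so δm/m = 15.0/75.5 = 0.199.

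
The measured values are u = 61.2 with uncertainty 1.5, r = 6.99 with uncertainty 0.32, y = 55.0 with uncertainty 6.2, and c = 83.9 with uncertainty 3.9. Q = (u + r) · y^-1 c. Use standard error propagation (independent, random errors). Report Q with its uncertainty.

104 ± 12.9

Let w = u + r = 68.2. δw = √(δu² + δr²) = √(2.25 + 0.102) = 1.53, so δw/w = 0.0225.
Q is then a monomial in w, y, c:
δQ/Q = √((δw/w)² + (-1·δy/y)² + (1·δc/c)²) = √(0.000506 + 0.0127 + 0.00216) = 0.124
Q = 104, so δQ = 0.124 × 104 = 12.9.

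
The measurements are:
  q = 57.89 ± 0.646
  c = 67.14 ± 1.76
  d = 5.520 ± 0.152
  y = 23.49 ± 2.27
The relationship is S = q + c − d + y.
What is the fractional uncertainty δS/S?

0.0206

For a sum/difference, combine absolute errors in quadrature:
  (δq)² = 0.417;  (δc)² = 3.10;  (δd)² = 0.0231;  (δy)² = 5.15
δS = √(8.69) = 2.95
S = 143.0, so δS/S = 2.95/143.0 = 0.0206.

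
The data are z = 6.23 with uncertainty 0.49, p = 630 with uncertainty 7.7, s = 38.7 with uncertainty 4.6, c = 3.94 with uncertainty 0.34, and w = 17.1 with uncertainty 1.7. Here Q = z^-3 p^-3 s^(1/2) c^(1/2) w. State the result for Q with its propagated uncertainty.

Q is a product of powers, so relative uncertainties combine in quadrature:
  (-3·δz/z)² = (-3×0.0787)² = 0.0557;  (-3·δp/p)² = (-3×0.0122)² = 0.00134;  (½·δs/s)² = (0.5×0.119)² = 0.00353;  (½·δc/c)² = (0.5×0.0863)² = 0.00186;  (1·δw/w)² = (1×0.0994)² = 0.00988
δQ/Q = √(0.0723) = 0.269
Q = 3.49e-09, so δQ = 0.269 × 3.49e-09 = 9.39e-10.

(3.49 ± 0.939) × 10^-9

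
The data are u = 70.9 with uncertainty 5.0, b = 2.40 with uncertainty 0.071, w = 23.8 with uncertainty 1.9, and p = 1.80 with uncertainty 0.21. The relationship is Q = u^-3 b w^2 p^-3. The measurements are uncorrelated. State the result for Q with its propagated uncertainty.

Products/powers → add relative errors in quadrature, weighted by exponent:
  (-3·δu/u)² = (-3×0.0705)² = 0.0448;  (1·δb/b)² = (1×0.0296)² = 0.000875;  (2·δw/w)² = (2×0.0798)² = 0.0255;  (-3·δp/p)² = (-3×0.117)² = 0.122
δQ/Q = √(0.194) = 0.440
Q = 0.000654, so δQ = 0.440 × 0.000654 = 0.000288.

0.000654 ± 0.000288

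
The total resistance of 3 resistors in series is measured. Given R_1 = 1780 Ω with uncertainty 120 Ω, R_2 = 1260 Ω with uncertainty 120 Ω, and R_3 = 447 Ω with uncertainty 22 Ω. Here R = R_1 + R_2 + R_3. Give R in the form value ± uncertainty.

Sums and differences: (δR)² = Σ (cᵢ δxᵢ)².
  (δR_1)² = 14400;  (δR_2)² = 14400;  (δR_3)² = 484
δR = √(29300) = 171 Ω
R = 3490 Ω.

3490 ± 171 Ω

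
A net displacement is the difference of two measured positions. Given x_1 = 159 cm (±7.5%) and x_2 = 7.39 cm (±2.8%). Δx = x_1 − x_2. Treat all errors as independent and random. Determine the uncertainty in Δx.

11.9 cm

Each term contributes (cᵢ δxᵢ)² to (δΔx)²:
  (δx_1)² = 142;  (δx_2)² = 0.0428
δΔx = √(142) = 11.9 cm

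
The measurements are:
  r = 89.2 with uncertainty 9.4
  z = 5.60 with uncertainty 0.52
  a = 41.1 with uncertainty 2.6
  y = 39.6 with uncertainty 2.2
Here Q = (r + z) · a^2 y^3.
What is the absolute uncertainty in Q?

Let u = r + z = 94.8. δu = √(δr² + δz²) = √(88.4 + 0.270) = 9.41, so δu/u = 0.0993.
Q is then a monomial in u, a, y:
δQ/Q = √((δu/u)² + (2·δa/a)² + (3·δy/y)²) = √(0.00986 + 0.0160 + 0.0278) = 0.232
Q = 9.94e+09, so δQ = 0.232 × 9.94e+09 = 2.3e+09.

2.3e+09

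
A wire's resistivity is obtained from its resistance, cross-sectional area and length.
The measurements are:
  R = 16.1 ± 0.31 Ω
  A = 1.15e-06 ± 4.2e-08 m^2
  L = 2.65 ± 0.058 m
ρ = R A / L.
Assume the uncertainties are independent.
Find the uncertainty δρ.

3.26e-07 Ω·m

Since ρ is a product/quotient, work with relative uncertainties:
  (1·δR/R)² = (1×0.0193)² = 0.000371;  (1·δA/A)² = (1×0.0365)² = 0.00133;  (-1·δL/L)² = (-1×0.0219)² = 0.000479
δρ/ρ = √(0.00218) = 0.0467
ρ = 6.99e-06 Ω·m, so δρ = 0.0467 × 6.99e-06 = 3.26e-07 Ω·m.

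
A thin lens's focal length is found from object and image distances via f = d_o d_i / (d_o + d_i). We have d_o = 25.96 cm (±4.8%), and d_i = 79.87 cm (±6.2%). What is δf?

∂f/∂d_o = (d_i/(d_o+d_i))² = 0.570;  ∂f/∂d_i = (d_o/(d_o+d_i))² = 0.0602
δf = √((∂f/∂d_o · δd_o)² + (∂f/∂d_i · δd_i)²) = √(0.504 + 0.0888) = 0.770 cm

0.770 cm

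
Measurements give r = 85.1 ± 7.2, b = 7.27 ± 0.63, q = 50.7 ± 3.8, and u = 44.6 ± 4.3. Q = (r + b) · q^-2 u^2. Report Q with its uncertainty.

Let w = r + b = 92.4. δw = √(δr² + δb²) = √(51.8 + 0.397) = 7.23, so δw/w = 0.0782.
Q is then a monomial in w, q, u:
δQ/Q = √((δw/w)² + (-2·δq/q)² + (2·δu/u)²) = √(0.00612 + 0.0225 + 0.0372) = 0.256
Q = 71.5, so δQ = 0.256 × 71.5 = 18.3.

71.5 ± 18.3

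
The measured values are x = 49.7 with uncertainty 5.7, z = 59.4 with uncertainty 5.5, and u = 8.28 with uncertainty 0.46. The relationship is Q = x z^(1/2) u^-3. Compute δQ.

Since Q is a product/quotient, work with relative uncertainties:
  (1·δx/x)² = (1×0.115)² = 0.0132;  (½·δz/z)² = (0.5×0.0926)² = 0.00214;  (-3·δu/u)² = (-3×0.0556)² = 0.0278
δQ/Q = √(0.0431) = 0.208
Q = 0.675, so δQ = 0.208 × 0.675 = 0.140.

0.140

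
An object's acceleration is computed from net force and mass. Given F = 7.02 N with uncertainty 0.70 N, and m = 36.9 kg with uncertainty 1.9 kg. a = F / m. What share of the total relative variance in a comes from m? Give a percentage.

21.1%

(δa/a)² = (1·δF/F)² + (-1·δm/m)²
  F term: (1×0.0997)² = 0.00994
  m term: (-1×0.0515)² = 0.00265
Total = 0.0126. Share from m = 0.00265/0.0126 = 0.211.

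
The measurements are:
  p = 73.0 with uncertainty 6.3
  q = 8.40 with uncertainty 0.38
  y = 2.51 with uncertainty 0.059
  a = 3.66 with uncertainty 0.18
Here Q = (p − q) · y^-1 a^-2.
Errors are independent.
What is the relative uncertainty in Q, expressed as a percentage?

Let u = p − q = 64.6. δu = √(δp² + δq²) = √(39.7 + 0.144) = 6.31, so δu/u = 0.0977.
Q is then a monomial in u, y, a:
δQ/Q = √((δu/u)² + (-1·δy/y)² + (-2·δa/a)²) = √(0.00955 + 0.000553 + 0.00967) = 0.141

14.1%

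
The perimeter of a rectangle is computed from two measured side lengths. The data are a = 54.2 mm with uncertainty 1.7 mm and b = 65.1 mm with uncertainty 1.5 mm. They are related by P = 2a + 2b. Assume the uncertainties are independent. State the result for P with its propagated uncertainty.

Each term contributes (cᵢ δxᵢ)² to (δP)²:
  (2·δa)² = 11.6;  (2·δb)² = 9.00
δP = √(20.6) = 4.53 mm
P = 239 mm.

239 ± 4.53 mm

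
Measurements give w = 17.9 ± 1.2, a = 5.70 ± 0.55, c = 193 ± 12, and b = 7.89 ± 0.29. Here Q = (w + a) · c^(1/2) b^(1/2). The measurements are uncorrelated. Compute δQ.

61.3

Let u = w + a = 23.6. δu = √(δw² + δa²) = √(1.44 + 0.303) = 1.32, so δu/u = 0.0559.
Q is then a monomial in u, c, b:
δQ/Q = √((δu/u)² + (½·δc/c)² + (½·δb/b)²) = √(0.00313 + 0.000966 + 0.000338) = 0.0666
Q = 921, so δQ = 0.0666 × 921 = 61.3.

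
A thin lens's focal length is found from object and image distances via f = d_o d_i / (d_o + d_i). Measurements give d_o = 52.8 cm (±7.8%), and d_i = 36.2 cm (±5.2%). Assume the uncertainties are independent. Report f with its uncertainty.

21.5 ± 0.950 cm

∂f/∂d_o = (d_i/(d_o+d_i))² = 0.165;  ∂f/∂d_i = (d_o/(d_o+d_i))² = 0.352
δf = √((∂f/∂d_o · δd_o)² + (∂f/∂d_i · δd_i)²) = √(0.464 + 0.439) = 0.950 cm
f = 21.5 cm.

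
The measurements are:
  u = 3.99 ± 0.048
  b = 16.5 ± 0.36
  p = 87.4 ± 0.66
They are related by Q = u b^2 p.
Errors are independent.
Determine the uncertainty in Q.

Since Q is a product/quotient, work with relative uncertainties:
  (1·δu/u)² = (1×0.0120)² = 0.000145;  (2·δb/b)² = (2×0.0218)² = 0.00190;  (1·δp/p)² = (1×0.00755)² = 5.7e-05
δQ/Q = √(0.00211) = 0.0459
Q = 94900, so δQ = 0.0459 × 94900 = 4360.

4360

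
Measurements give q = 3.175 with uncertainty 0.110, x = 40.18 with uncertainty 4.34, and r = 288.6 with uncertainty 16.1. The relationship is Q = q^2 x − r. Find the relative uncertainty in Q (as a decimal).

0.467

Let p = q^2·x = 405.0. δp/p = √((2·δq/q)² + (1·δx/x)²) = √(0.00480 + 0.0117) = 0.128, so δp = 52.0.
Q = p − r: δQ = √(δp² + δr²) = √(2700 + 259) = 54.4
Q = 116.4, so δQ/Q = 54.4/116.4 = 0.467.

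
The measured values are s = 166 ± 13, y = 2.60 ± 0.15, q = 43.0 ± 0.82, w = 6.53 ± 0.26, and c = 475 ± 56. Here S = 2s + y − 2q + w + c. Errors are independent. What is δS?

61.8

S is a linear combination, so absolute uncertainties add in quadrature:
  (2·δs)² = 676;  (δy)² = 0.0225;  (2·δq)² = 2.69;  (δw)² = 0.0676;  (δc)² = 3140
δS = √(3810) = 61.8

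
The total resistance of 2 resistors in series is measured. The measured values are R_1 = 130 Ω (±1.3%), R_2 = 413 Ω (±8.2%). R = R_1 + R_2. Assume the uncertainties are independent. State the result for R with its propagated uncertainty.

Absolute uncertainties add in quadrature for a linear combination:
  (δR_1)² = 2.86;  (δR_2)² = 1150
δR = √(1150) = 33.9 Ω
R = 543 Ω.

543 ± 33.9 Ω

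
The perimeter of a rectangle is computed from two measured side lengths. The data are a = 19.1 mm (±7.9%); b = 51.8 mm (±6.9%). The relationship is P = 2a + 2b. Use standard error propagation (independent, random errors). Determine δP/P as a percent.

Sums and differences: (δP)² = Σ (cᵢ δxᵢ)².
  (2·δa)² = 9.11;  (2·δb)² = 51.1
δP = √(60.2) = 7.76 mm
P = 142 mm, so δP/P = 7.76/142 = 0.0547.

5.47%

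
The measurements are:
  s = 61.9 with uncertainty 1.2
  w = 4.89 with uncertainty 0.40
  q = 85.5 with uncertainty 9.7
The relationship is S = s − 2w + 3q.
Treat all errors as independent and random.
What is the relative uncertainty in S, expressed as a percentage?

9.44%

Absolute uncertainties add in quadrature for a linear combination:
  (δs)² = 1.44;  (2·δw)² = 0.640;  (3·δq)² = 847
δS = √(849) = 29.1
S = 309, so δS/S = 29.1/309 = 0.0944.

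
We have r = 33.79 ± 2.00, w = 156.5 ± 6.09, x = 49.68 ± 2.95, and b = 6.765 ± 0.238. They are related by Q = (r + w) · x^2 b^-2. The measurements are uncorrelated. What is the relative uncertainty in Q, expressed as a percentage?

14.2%

Let u = r + w = 190.3. δu = √(δr² + δw²) = √(4.00 + 37.1) = 6.41, so δu/u = 0.0337.
Q is then a monomial in u, x, b:
δQ/Q = √((δu/u)² + (2·δx/x)² + (-2·δb/b)²) = √(0.00113 + 0.0141 + 0.00495) = 0.142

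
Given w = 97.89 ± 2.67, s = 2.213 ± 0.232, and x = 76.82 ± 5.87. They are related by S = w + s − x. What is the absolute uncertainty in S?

6.45

Each term contributes (cᵢ δxᵢ)² to (δS)²:
  (δw)² = 7.13;  (δs)² = 0.0538;  (δx)² = 34.5
δS = √(41.6) = 6.45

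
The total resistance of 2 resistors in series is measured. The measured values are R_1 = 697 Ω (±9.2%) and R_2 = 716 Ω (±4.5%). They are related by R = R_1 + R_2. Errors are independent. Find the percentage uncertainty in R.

5.08%

Each term contributes (cᵢ δxᵢ)² to (δR)²:
  (δR_1)² = 4110;  (δR_2)² = 1040
δR = √(5150) = 71.8 Ω
R = 1410 Ω, so δR/R = 71.8/1410 = 0.0508.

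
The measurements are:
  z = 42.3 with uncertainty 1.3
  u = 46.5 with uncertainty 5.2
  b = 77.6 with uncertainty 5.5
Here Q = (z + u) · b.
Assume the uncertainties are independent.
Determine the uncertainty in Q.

642

Let w = z + u = 88.8. δw = √(δz² + δu²) = √(1.69 + 27.0) = 5.36, so δw/w = 0.0604.
Q is then a monomial in w, b:
δQ/Q = √((δw/w)² + (1·δb/b)²) = √(0.00364 + 0.00502) = 0.0931
Q = 6890, so δQ = 0.0931 × 6890 = 642.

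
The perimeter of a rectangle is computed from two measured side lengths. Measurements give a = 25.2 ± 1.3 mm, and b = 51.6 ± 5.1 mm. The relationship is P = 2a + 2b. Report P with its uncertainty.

154 ± 10.5 mm

Absolute uncertainties add in quadrature for a linear combination:
  (2·δa)² = 6.76;  (2·δb)² = 104
δP = √(111) = 10.5 mm
P = 154 mm.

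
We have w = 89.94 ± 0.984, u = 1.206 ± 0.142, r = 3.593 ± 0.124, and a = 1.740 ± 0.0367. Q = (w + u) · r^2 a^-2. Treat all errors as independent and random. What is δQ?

31.7

Let h = w + u = 91.15. δh = √(δw² + δu²) = √(0.968 + 0.0202) = 0.994, so δh/h = 0.0109.
Q is then a monomial in h, r, a:
δQ/Q = √((δh/h)² + (2·δr/r)² + (-2·δa/a)²) = √(0.000119 + 0.00476 + 0.00178) = 0.0816
Q = 388.6, so δQ = 0.0816 × 388.6 = 31.7.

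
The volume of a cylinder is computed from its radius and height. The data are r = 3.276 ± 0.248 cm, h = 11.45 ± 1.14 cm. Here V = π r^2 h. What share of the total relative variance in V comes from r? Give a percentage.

69.8%

(δV/V)² = (2·δr/r)² + (1·δh/h)²
  r term: (2×0.0757)² = 0.0229
  h term: (1×0.0996)² = 0.00991
Total = 0.0328. Share from r = 0.0229/0.0328 = 0.698.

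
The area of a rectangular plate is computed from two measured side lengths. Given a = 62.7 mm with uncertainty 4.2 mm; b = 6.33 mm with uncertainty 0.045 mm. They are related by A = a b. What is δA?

A is a product of powers, so relative uncertainties combine in quadrature:
  (1·δa/a)² = (1×0.0670)² = 0.00449;  (1·δb/b)² = (1×0.00711)² = 5.05e-05
δA/A = √(0.00454) = 0.0674
A = 397 mm^2, so δA = 0.0674 × 397 = 26.7 mm^2.

26.7 mm^2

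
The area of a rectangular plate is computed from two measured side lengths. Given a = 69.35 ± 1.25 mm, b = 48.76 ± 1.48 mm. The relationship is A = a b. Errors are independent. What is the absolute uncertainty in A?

Since A is a product/quotient, work with relative uncertainties:
  (1·δa/a)² = (1×0.0180)² = 0.000325;  (1·δb/b)² = (1×0.0304)² = 0.000921
δA/A = √(0.00125) = 0.0353
A = 3382 mm^2, so δA = 0.0353 × 3382 = 119 mm^2.

119 mm^2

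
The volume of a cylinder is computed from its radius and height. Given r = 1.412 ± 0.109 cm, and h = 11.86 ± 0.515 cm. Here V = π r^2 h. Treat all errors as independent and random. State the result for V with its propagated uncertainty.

74.29 ± 11.9 cm^3

Products/powers → add relative errors in quadrature, weighted by exponent:
  (2·δr/r)² = (2×0.0772)² = 0.0238;  (1·δh/h)² = (1×0.0434)² = 0.00189
δV/V = √(0.0257) = 0.160
V = 74.29 cm^3, so δV = 0.160 × 74.29 = 11.9 cm^3.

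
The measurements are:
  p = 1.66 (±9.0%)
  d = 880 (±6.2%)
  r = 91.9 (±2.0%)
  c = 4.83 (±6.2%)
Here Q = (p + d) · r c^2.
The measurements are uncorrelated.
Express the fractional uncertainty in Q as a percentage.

Let u = p + d = 882. δu = √(δp² + δd²) = √(0.0223 + 2980) = 54.6, so δu/u = 0.0619.
Q is then a monomial in u, r, c:
δQ/Q = √((δu/u)² + (1·δr/r)² + (2·δc/c)²) = √(0.00383 + 0.000400 + 0.0154) = 0.140

14.0%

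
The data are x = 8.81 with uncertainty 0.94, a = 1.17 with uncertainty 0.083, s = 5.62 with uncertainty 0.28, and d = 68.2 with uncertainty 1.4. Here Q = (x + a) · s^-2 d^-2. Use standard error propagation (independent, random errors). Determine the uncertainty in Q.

Let u = x + a = 9.98. δu = √(δx² + δa²) = √(0.884 + 0.00689) = 0.944, so δu/u = 0.0946.
Q is then a monomial in u, s, d:
δQ/Q = √((δu/u)² + (-2·δs/s)² + (-2·δd/d)²) = √(0.00894 + 0.00993 + 0.00169) = 0.143
Q = 6.79e-05, so δQ = 0.143 × 6.79e-05 = 9.74e-06.

9.74e-06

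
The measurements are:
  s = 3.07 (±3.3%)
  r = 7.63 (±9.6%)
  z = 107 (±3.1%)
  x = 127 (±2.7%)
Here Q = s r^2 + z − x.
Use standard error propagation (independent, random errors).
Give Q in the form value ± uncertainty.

159 ± 35.1

Let p = s·r^2 = 179. δp/p = √((1·δs/s)² + (2·δr/r)²) = √(0.00109 + 0.0369) = 0.195, so δp = 34.8.
Q = p + z − x: δQ = √(δp² + δz² + δx²) = √(1210 + 11.0 + 11.8) = 35.1
Q = 159.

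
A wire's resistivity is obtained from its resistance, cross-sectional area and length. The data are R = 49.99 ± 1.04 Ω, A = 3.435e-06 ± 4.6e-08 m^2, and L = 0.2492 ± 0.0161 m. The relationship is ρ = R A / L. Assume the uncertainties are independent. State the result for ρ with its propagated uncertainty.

(6.891 ± 0.477) × 10^-4 Ω·m

Each factor contributes (exponent × relative error)² to (δρ/ρ)²:
  (1·δR/R)² = (1×0.0208)² = 0.000433;  (1·δA/A)² = (1×0.0134)² = 0.000179;  (-1·δL/L)² = (-1×0.0646)² = 0.00417
δρ/ρ = √(0.00479) = 0.0692
ρ = 0.0006891 Ω·m, so δρ = 0.0692 × 0.0006891 = 4.77e-05 Ω·m.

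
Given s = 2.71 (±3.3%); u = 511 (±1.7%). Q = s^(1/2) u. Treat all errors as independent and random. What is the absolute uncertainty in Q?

19.9

For a monomial Q ∝ s^(1/2), u, fractional errors add in quadrature:
  (½·δs/s)² = (0.5×0.0330)² = 0.000272;  (1·δu/u)² = (1×0.0170)² = 0.000289
δQ/Q = √(0.000561) = 0.0237
Q = 841, so δQ = 0.0237 × 841 = 19.9.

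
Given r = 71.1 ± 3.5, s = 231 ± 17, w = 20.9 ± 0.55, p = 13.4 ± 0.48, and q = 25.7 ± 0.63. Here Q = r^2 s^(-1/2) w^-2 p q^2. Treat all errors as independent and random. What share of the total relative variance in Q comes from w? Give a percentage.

(δQ/Q)² = (2·δr/r)² + (−½·δs/s)² + (-2·δw/w)² + (1·δp/p)² + (2·δq/q)²
  r term: (2×0.0492)² = 0.00969
  s term: (-0.5×0.0736)² = 0.00135
  w term: (-2×0.0263)² = 0.00277
  p term: (1×0.0358)² = 0.00128
  q term: (2×0.0245)² = 0.00240
Total = 0.0175. Share from w = 0.00277/0.0175 = 0.158.

15.8%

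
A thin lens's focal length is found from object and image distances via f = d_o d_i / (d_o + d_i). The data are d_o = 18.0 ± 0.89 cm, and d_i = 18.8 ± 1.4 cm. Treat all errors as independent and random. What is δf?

0.408 cm

∂f/∂d_o = (d_i/(d_o+d_i))² = 0.261;  ∂f/∂d_i = (d_o/(d_o+d_i))² = 0.239
δf = √((∂f/∂d_o · δd_o)² + (∂f/∂d_i · δd_i)²) = √(0.0540 + 0.112) = 0.408 cm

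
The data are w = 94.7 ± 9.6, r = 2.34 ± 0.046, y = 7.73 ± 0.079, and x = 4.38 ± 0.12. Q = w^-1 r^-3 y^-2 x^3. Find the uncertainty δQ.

Q is a product of powers, so relative uncertainties combine in quadrature:
  (-1·δw/w)² = (-1×0.101)² = 0.0103;  (-3·δr/r)² = (-3×0.0197)² = 0.00348;  (-2·δy/y)² = (-2×0.0102)² = 0.000418;  (3·δx/x)² = (3×0.0274)² = 0.00676
δQ/Q = √(0.0209) = 0.145
Q = 0.00116, so δQ = 0.145 × 0.00116 = 0.000168.

0.000168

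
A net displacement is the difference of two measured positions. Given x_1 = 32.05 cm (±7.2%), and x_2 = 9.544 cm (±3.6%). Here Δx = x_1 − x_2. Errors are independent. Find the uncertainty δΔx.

2.33 cm

Sums and differences: (δΔx)² = Σ (cᵢ δxᵢ)².
  (δx_1)² = 5.33;  (δx_2)² = 0.118
δΔx = √(5.44) = 2.33 cm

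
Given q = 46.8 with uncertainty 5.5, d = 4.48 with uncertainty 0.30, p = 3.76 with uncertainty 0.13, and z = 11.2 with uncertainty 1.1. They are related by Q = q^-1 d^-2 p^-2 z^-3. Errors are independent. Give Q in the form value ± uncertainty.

Each factor contributes (exponent × relative error)² to (δQ/Q)²:
  (-1·δq/q)² = (-1×0.118)² = 0.0138;  (-2·δd/d)² = (-2×0.0670)² = 0.0179;  (-2·δp/p)² = (-2×0.0346)² = 0.00478;  (-3·δz/z)² = (-3×0.0982)² = 0.0868
δQ/Q = √(0.123) = 0.351
Q = 5.36e-08, so δQ = 0.351 × 5.36e-08 = 1.88e-08.

(5.36 ± 1.88) × 10^-8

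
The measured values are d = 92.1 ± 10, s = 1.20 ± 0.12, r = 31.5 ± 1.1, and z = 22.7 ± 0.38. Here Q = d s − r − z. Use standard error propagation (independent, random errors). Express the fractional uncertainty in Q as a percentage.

Let p = d·s = 111. δp/p = √((1·δd/d)² + (1·δs/s)²) = √(0.0118 + 0.0100) = 0.148, so δp = 16.3.
Q = p − r − z: δQ = √(δp² + δr² + δz²) = √(266 + 1.21 + 0.144) = 16.4
Q = 56.3, so δQ/Q = 16.4/56.3 = 0.290.

29.0%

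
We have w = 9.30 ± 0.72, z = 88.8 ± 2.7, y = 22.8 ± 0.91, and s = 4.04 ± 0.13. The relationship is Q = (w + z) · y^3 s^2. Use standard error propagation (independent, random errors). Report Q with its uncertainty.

(1.90 ± 0.264) × 10^7

Let u = w + z = 98.1. δu = √(δw² + δz²) = √(0.518 + 7.29) = 2.79, so δu/u = 0.0285.
Q is then a monomial in u, y, s:
δQ/Q = √((δu/u)² + (3·δy/y)² + (2·δs/s)²) = √(0.000811 + 0.0143 + 0.00414) = 0.139
Q = 1.9e+07, so δQ = 0.139 × 1.9e+07 = 2.64e+06.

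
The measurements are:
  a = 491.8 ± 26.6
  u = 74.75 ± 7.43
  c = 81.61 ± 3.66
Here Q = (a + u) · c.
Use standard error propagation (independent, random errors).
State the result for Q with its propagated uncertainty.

Let w = a + u = 566.5. δw = √(δa² + δu²) = √(708 + 55.2) = 27.6, so δw/w = 0.0487.
Q is then a monomial in w, c:
δQ/Q = √((δw/w)² + (1·δc/c)²) = √(0.00238 + 0.00201) = 0.0662
Q = 46240, so δQ = 0.0662 × 46240 = 3060.

46240 ± 3060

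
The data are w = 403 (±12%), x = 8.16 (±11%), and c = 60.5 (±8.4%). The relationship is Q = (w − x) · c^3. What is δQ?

2.45e+07

Let u = w − x = 395. δu = √(δw² + δx²) = √(2340 + 0.806) = 48.4, so δu/u = 0.123.
Q is then a monomial in u, c:
δQ/Q = √((δu/u)² + (3·δc/c)²) = √(0.0150 + 0.0635) = 0.280
Q = 8.74e+07, so δQ = 0.280 × 8.74e+07 = 2.45e+07.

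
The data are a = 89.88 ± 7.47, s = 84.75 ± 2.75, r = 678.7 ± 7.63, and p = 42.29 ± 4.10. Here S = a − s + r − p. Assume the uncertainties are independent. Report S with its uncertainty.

641.5 ± 11.8

Absolute uncertainties add in quadrature for a linear combination:
  (δa)² = 55.8;  (δs)² = 7.56;  (δr)² = 58.2;  (δp)² = 16.8
δS = √(138) = 11.8
S = 641.5.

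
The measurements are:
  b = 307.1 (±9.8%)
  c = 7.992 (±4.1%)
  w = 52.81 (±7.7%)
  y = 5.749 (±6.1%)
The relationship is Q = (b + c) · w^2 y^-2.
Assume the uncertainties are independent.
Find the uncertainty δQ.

5810

Let u = b + c = 315.1. δu = √(δb² + δc²) = √(906 + 0.107) = 30.1, so δu/u = 0.0955.
Q is then a monomial in u, w, y:
δQ/Q = √((δu/u)² + (2·δw/w)² + (-2·δy/y)²) = √(0.00912 + 0.0237 + 0.0149) = 0.218
Q = 26590, so δQ = 0.218 × 26590 = 5810.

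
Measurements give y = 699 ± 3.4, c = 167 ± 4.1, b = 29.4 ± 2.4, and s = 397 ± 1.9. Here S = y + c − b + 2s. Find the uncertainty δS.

6.97

S is a linear combination, so absolute uncertainties add in quadrature:
  (δy)² = 11.6;  (δc)² = 16.8;  (δb)² = 5.76;  (2·δs)² = 14.4
δS = √(48.6) = 6.97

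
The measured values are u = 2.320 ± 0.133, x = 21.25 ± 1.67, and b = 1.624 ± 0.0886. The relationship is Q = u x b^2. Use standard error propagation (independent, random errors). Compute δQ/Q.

Since Q is a product/quotient, work with relative uncertainties:
  (1·δu/u)² = (1×0.0573)² = 0.00329;  (1·δx/x)² = (1×0.0786)² = 0.00618;  (2·δb/b)² = (2×0.0546)² = 0.0119
δQ/Q = √(0.0214) = 0.146

0.146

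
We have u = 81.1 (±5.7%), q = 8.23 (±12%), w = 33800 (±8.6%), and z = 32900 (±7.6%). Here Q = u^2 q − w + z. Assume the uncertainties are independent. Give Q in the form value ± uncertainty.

53200 ± 9750

Let p = u^2·q = 54100. δp/p = √((2·δu/u)² + (1·δq/q)²) = √(0.0130 + 0.0144) = 0.166, so δp = 8960.
Q = p − w + z: δQ = √(δp² + δw² + δz²) = √(8.03e+07 + 8.45e+06 + 6.25e+06) = 9750
Q = 53200.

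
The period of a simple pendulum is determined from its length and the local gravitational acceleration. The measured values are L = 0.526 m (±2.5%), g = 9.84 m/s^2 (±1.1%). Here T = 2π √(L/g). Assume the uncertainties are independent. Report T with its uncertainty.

1.45 ± 0.0198 s

Each factor contributes (exponent × relative error)² to (δT/T)²:
  (½·δL/L)² = (0.5×0.0250)² = 0.000156;  (−½·δg/g)² = (-0.5×0.0110)² = 3.03e-05
δT/T = √(0.000187) = 0.0137
T = 1.45 s, so δT = 0.0137 × 1.45 = 0.0198 s.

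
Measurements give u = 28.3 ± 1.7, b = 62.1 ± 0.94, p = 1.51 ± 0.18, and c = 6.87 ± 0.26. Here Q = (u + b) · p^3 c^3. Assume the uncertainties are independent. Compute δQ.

37900

Let w = u + b = 90.4. δw = √(δu² + δb²) = √(2.89 + 0.884) = 1.94, so δw/w = 0.0215.
Q is then a monomial in w, p, c:
δQ/Q = √((δw/w)² + (3·δp/p)² + (3·δc/c)²) = √(0.000462 + 0.128 + 0.0129) = 0.376
Q = 1.01e+05, so δQ = 0.376 × 1.01e+05 = 37900.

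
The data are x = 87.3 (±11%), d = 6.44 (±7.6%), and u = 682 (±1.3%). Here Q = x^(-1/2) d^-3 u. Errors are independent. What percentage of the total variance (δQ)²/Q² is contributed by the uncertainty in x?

(δQ/Q)² = (−½·δx/x)² + (-3·δd/d)² + (1·δu/u)²
  x term: (-0.5×0.110)² = 0.00302
  d term: (-3×0.0760)² = 0.0520
  u term: (1×0.0130)² = 0.000169
Total = 0.0552. Share from x = 0.00302/0.0552 = 0.0548.

5.48%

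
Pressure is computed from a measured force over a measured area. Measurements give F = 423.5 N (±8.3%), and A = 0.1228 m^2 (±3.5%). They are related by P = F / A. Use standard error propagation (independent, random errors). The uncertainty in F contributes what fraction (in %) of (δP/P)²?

84.9%

(δP/P)² = (1·δF/F)² + (-1·δA/A)²
  F term: (1×0.0830)² = 0.00689
  A term: (-1×0.0350)² = 0.00123
Total = 0.00811. Share from F = 0.00689/0.00811 = 0.849.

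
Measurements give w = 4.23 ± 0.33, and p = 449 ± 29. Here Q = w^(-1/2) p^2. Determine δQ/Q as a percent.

13.5%

Since Q is a product/quotient, work with relative uncertainties:
  (−½·δw/w)² = (-0.5×0.0780)² = 0.00152;  (2·δp/p)² = (2×0.0646)² = 0.0167
δQ/Q = √(0.0182) = 0.135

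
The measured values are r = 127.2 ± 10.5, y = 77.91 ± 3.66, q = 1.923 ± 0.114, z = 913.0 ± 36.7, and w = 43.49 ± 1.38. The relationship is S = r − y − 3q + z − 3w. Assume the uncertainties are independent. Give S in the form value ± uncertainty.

S is a linear combination, so absolute uncertainties add in quadrature:
  (δr)² = 110;  (δy)² = 13.4;  (3·δq)² = 0.117;  (δz)² = 1350;  (3·δw)² = 17.1
δS = √(1490) = 38.6
S = 826.1.

826.1 ± 38.6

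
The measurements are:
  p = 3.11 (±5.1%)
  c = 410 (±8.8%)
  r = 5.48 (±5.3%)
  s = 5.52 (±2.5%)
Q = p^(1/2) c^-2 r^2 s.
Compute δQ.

0.000363

Each factor contributes (exponent × relative error)² to (δQ/Q)²:
  (½·δp/p)² = (0.5×0.0510)² = 0.000650;  (-2·δc/c)² = (-2×0.0880)² = 0.0310;  (2·δr/r)² = (2×0.0530)² = 0.0112;  (1·δs/s)² = (1×0.0250)² = 0.000625
δQ/Q = √(0.0435) = 0.209
Q = 0.00174, so δQ = 0.209 × 0.00174 = 0.000363.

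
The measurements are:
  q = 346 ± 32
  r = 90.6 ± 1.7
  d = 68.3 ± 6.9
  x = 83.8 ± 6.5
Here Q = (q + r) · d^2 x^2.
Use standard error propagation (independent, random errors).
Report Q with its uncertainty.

Let u = q + r = 437. δu = √(δq² + δr²) = √(1020 + 2.89) = 32.0, so δu/u = 0.0734.
Q is then a monomial in u, d, x:
δQ/Q = √((δu/u)² + (2·δd/d)² + (2·δx/x)²) = √(0.00539 + 0.0408 + 0.0241) = 0.265
Q = 1.43e+10, so δQ = 0.265 × 1.43e+10 = 3.79e+09.

(1.43 ± 0.379) × 10^10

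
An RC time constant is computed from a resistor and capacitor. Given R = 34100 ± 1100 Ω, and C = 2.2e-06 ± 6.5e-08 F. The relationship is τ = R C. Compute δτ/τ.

0.0437

For a monomial τ ∝ R, C, fractional errors add in quadrature:
  (1·δR/R)² = (1×0.0323)² = 0.00104;  (1·δC/C)² = (1×0.0295)² = 0.000873
δτ/τ = √(0.00191) = 0.0437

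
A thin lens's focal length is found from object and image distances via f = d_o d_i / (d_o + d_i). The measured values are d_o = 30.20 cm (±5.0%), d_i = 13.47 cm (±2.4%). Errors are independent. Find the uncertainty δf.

0.211 cm

∂f/∂d_o = (d_i/(d_o+d_i))² = 0.0951;  ∂f/∂d_i = (d_o/(d_o+d_i))² = 0.478
δf = √((∂f/∂d_o · δd_o)² + (∂f/∂d_i · δd_i)²) = √(0.0206 + 0.0239) = 0.211 cm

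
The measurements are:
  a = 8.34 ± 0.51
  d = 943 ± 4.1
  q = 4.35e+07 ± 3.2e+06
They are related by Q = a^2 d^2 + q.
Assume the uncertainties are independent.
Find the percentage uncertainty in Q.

Let p = a^2·d^2 = 6.19e+07. δp/p = √((2·δa/a)² + (2·δd/d)²) = √(0.0150 + 7.56e-05) = 0.123, so δp = 7.58e+06.
Q = p + q: δQ = √(δp² + δq²) = √(5.75e+13 + 1.02e+13) = 8.23e+06
Q = 1.05e+08, so δQ/Q = 8.23e+06/1.05e+08 = 0.0781.

7.81%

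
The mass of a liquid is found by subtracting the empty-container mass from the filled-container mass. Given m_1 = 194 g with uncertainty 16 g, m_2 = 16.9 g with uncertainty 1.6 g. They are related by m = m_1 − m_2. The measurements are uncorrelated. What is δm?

16.1 g

Absolute uncertainties add in quadrature for a linear combination:
  (δm_1)² = 256;  (δm_2)² = 2.56
δm = √(259) = 16.1 g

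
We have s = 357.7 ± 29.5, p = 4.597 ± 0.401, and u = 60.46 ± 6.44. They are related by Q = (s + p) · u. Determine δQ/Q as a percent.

13.4%

Let w = s + p = 362.3. δw = √(δs² + δp²) = √(870 + 0.161) = 29.5, so δw/w = 0.0814.
Q is then a monomial in w, u:
δQ/Q = √((δw/w)² + (1·δu/u)²) = √(0.00663 + 0.0113) = 0.134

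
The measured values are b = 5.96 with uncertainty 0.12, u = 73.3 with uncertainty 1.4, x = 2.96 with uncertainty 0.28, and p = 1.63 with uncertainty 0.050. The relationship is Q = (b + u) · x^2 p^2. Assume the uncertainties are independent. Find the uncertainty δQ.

368

Let w = b + u = 79.3. δw = √(δb² + δu²) = √(0.0144 + 1.96) = 1.41, so δw/w = 0.0177.
Q is then a monomial in w, x, p:
δQ/Q = √((δw/w)² + (2·δx/x)² + (2·δp/p)²) = √(0.000314 + 0.0358 + 0.00376) = 0.200
Q = 1850, so δQ = 0.200 × 1850 = 368.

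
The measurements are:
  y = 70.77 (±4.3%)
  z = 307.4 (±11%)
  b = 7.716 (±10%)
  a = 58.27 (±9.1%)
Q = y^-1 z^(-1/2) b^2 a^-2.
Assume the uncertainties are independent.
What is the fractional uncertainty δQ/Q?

0.279

Relative error in a monomial: (δQ/Q)² = Σ (nᵢ · δxᵢ/xᵢ)².
  (-1·δy/y)² = (-1×0.0430)² = 0.00185;  (−½·δz/z)² = (-0.5×0.110)² = 0.00303;  (2·δb/b)² = (2×0.100)² = 0.0400;  (-2·δa/a)² = (-2×0.0910)² = 0.0331
δQ/Q = √(0.0780) = 0.279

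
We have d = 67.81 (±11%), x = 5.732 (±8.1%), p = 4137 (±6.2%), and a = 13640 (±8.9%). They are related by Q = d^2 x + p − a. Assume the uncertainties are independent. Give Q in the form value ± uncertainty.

Let w = d^2·x = 26360. δw/w = √((2·δd/d)² + (1·δx/x)²) = √(0.0484 + 0.00656) = 0.234, so δw = 6180.
Q = w + p − a: δQ = √(δw² + δp² + δa²) = √(3.82e+07 + 65800 + 1.47e+06) = 6300
Q = 16850.

16850 ± 6300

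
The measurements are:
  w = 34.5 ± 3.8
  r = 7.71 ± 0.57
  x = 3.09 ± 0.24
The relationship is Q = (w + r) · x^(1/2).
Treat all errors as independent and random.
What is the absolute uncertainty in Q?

7.34

Let u = w + r = 42.2. δu = √(δw² + δr²) = √(14.4 + 0.325) = 3.84, so δu/u = 0.0910.
Q is then a monomial in u, x:
δQ/Q = √((δu/u)² + (½·δx/x)²) = √(0.00829 + 0.00151) = 0.0990
Q = 74.2, so δQ = 0.0990 × 74.2 = 7.34.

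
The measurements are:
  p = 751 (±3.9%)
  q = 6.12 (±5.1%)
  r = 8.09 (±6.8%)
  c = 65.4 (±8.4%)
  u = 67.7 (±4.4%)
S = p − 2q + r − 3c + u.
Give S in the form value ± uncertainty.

S is a linear combination, so absolute uncertainties add in quadrature:
  (δp)² = 858;  (2·δq)² = 0.390;  (δr)² = 0.303;  (3·δc)² = 272;  (δu)² = 8.87
δS = √(1140) = 33.7
S = 618.

618 ± 33.7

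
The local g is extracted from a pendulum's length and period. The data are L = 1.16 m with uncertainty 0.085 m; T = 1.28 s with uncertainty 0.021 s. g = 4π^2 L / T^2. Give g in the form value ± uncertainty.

28.0 ± 2.24 m/s^2

Relative error in a monomial: (δg/g)² = Σ (nᵢ · δxᵢ/xᵢ)².
  (1·δL/L)² = (1×0.0733)² = 0.00537;  (-2·δT/T)² = (-2×0.0164)² = 0.00108
δg/g = √(0.00645) = 0.0803
g = 28.0 m/s^2, so δg = 0.0803 × 28.0 = 2.24 m/s^2.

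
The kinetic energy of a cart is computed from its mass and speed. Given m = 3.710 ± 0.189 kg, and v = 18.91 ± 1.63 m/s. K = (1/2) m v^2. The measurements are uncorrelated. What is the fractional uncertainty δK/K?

0.180

Products/powers → add relative errors in quadrature, weighted by exponent:
  (1·δm/m)² = (1×0.0509)² = 0.00260;  (2·δv/v)² = (2×0.0862)² = 0.0297
δK/K = √(0.0323) = 0.180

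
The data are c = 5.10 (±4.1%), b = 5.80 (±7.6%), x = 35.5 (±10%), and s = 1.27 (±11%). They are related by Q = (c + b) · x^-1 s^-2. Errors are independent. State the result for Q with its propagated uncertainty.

Let u = c + b = 10.9. δu = √(δc² + δb²) = √(0.0437 + 0.194) = 0.488, so δu/u = 0.0448.
Q is then a monomial in u, x, s:
δQ/Q = √((δu/u)² + (-1·δx/x)² + (-2·δs/s)²) = √(0.00200 + 0.0100 + 0.0484) = 0.246
Q = 0.190, so δQ = 0.246 × 0.190 = 0.0468.

0.190 ± 0.0468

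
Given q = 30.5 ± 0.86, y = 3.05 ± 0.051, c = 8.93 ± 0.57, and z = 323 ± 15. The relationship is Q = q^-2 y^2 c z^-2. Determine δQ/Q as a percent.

13.0%

Products/powers → add relative errors in quadrature, weighted by exponent:
  (-2·δq/q)² = (-2×0.0282)² = 0.00318;  (2·δy/y)² = (2×0.0167)² = 0.00112;  (1·δc/c)² = (1×0.0638)² = 0.00407;  (-2·δz/z)² = (-2×0.0464)² = 0.00863
δQ/Q = √(0.0170) = 0.130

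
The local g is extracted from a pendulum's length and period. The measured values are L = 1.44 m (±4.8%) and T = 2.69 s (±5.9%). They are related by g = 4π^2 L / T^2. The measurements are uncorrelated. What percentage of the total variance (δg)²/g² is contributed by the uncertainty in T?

85.8%

(δg/g)² = (1·δL/L)² + (-2·δT/T)²
  L term: (1×0.0480)² = 0.00230
  T term: (-2×0.0590)² = 0.0139
Total = 0.0162. Share from T = 0.0139/0.0162 = 0.858.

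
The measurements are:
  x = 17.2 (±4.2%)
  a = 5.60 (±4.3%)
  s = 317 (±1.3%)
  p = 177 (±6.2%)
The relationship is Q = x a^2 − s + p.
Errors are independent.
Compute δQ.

52.9

Let w = x·a^2 = 539. δw/w = √((1·δx/x)² + (2·δa/a)²) = √(0.00176 + 0.00740) = 0.0957, so δw = 51.6.
Q = w − s + p: δQ = √(δw² + δs² + δp²) = √(2670 + 17.0 + 120) = 52.9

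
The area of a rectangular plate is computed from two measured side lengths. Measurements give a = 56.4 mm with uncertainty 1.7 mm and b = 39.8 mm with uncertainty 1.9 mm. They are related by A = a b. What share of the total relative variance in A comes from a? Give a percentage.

(δA/A)² = (1·δa/a)² + (1·δb/b)²
  a term: (1×0.0301)² = 0.000909
  b term: (1×0.0477)² = 0.00228
Total = 0.00319. Share from a = 0.000909/0.00319 = 0.285.

28.5%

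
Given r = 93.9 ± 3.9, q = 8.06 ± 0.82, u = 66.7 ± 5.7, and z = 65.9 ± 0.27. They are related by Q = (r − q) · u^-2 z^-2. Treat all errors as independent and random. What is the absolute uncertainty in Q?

Let w = r − q = 85.8. δw = √(δr² + δq²) = √(15.2 + 0.672) = 3.99, so δw/w = 0.0464.
Q is then a monomial in w, u, z:
δQ/Q = √((δw/w)² + (-2·δu/u)² + (-2·δz/z)²) = √(0.00216 + 0.0292 + 6.71e-05) = 0.177
Q = 4.44e-06, so δQ = 0.177 × 4.44e-06 = 7.88e-07.

7.88e-07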